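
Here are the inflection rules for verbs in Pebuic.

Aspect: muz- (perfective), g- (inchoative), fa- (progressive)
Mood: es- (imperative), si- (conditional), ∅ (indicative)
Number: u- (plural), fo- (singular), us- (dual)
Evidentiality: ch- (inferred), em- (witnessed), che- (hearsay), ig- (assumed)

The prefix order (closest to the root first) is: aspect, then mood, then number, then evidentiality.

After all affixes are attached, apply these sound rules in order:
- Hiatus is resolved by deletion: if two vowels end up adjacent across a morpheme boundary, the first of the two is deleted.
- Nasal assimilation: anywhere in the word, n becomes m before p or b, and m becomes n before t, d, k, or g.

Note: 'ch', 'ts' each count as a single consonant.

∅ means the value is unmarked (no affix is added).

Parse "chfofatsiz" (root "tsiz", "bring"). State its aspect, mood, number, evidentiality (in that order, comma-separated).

Segment: ch-fo-fa-tsiz.
aspect: fa- → progressive.
mood: ∅ → indicative.
number: fo- → singular.
evidentiality: ch- → inferred.

progressive, indicative, singular, inferred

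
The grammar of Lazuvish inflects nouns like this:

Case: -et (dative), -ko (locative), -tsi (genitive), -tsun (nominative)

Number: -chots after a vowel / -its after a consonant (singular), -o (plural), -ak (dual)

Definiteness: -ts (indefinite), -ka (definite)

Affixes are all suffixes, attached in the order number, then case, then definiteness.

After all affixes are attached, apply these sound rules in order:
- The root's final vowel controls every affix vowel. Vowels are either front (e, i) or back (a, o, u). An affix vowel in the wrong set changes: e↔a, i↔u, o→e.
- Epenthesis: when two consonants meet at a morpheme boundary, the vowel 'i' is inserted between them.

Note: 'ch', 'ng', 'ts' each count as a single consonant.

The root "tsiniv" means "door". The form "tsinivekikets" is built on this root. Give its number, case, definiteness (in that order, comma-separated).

dual, locative, indefinite

Segment: tsiniv-ak-ko-ts.
number: -ak → dual.
case: -ko → locative.
definiteness: -ts → indefinite.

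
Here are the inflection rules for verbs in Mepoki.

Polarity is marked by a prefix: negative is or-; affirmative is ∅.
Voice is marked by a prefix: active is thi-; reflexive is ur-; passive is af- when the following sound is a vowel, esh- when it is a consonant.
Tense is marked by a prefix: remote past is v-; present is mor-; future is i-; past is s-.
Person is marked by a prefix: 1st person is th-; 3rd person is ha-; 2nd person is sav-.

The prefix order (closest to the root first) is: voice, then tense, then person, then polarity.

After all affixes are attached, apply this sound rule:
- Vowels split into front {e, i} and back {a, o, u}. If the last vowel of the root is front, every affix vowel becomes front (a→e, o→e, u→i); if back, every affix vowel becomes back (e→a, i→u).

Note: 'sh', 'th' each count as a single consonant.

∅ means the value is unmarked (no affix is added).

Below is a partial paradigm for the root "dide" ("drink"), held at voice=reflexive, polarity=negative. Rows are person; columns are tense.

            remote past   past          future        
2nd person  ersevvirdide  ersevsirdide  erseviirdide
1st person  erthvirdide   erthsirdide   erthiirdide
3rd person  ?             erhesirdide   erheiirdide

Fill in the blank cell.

erhevirdide

Attach voice reflexive ur- → urdide.
Attach tense remote past v- → vurdide.
Attach person 3rd person ha- → havurdide.
Attach polarity negative or- → orhavurdide.
Apply vowel harmony: orhavurdide → erhevirdide.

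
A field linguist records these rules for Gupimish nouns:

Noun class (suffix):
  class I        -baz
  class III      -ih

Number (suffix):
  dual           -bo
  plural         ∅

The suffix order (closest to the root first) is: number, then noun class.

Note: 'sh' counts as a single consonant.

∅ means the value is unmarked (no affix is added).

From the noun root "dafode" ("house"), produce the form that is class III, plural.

dafodeih

number = plural: zero marking, form stays dafode.
Attach noun class class III -ih → dafodeih.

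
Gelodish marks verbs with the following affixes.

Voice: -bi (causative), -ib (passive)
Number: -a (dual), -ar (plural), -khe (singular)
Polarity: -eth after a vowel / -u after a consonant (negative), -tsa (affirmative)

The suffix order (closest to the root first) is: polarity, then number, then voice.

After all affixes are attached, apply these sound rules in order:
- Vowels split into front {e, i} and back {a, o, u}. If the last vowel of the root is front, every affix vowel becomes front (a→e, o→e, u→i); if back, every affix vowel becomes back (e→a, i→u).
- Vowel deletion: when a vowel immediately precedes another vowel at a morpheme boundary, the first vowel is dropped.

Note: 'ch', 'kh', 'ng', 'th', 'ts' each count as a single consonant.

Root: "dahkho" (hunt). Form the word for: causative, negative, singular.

Attach polarity negative -eth (after vowel 'o') → dahkhoeth.
Attach number singular -khe → dahkhoethkhe.
Attach voice causative -bi → dahkhoethkhebi.
Apply vowel harmony: dahkhoethkhebi → dahkhoathkhabu.
Apply vowel deletion: dahkhoathkhabu → dahkhathkhabu.

dahkhathkhabu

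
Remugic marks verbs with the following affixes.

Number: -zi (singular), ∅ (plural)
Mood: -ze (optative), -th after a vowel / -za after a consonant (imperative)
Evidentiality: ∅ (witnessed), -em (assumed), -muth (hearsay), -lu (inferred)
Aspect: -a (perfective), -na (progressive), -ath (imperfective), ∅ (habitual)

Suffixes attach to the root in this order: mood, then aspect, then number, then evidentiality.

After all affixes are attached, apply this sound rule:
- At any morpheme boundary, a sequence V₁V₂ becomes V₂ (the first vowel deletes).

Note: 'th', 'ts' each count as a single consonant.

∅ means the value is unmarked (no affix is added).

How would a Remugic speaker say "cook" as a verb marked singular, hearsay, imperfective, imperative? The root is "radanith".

radanithzathzimuth

Attach mood imperative -za (after consonant 'th') → radanithza.
Attach aspect imperfective -ath → radanithzaath.
Attach number singular -zi → radanithzaathzi.
Attach evidentiality hearsay -muth → radanithzaathzimuth.
Apply vowel deletion: radanithzaathzimuth → radanithzathzimuth.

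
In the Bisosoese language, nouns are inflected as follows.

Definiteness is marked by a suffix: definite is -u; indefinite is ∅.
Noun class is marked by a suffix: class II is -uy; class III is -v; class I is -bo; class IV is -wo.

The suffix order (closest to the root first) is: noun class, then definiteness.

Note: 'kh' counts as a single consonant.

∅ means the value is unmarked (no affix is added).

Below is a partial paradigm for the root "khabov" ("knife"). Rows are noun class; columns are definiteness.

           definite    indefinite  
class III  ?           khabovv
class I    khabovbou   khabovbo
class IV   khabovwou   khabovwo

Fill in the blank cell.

Attach noun class class III -v → khabovv.
Attach definiteness definite -u → khabovvu.

khabovvu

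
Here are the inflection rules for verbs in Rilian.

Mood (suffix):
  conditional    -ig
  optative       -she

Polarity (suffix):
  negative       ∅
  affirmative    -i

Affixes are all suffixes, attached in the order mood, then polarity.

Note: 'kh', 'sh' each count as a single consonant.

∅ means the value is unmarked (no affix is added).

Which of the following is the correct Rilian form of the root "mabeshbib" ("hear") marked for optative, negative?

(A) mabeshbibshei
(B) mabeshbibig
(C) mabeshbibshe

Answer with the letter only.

Attach mood optative -she → mabeshbibshe.
polarity = negative: zero marking, form stays mabeshbibshe.
So the correct form is mabeshbibshe, option (C).
(B) mabeshbibig is wrong: it uses conditional instead of optative for mood.
(A) mabeshbibshei is wrong: it uses affirmative instead of negative for polarity.

C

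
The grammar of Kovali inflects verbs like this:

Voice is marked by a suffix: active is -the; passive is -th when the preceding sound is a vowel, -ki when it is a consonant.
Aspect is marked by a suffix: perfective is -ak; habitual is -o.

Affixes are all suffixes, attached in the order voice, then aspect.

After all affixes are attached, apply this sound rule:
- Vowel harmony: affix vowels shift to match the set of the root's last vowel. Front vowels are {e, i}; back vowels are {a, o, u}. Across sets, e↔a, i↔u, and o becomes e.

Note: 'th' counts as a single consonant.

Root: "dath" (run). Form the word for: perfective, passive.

Attach voice passive -ki (after consonant 'th') → dathki.
Attach aspect perfective -ak → dathkiak.
Apply vowel harmony: dathkiak → dathkuak.

dathkuak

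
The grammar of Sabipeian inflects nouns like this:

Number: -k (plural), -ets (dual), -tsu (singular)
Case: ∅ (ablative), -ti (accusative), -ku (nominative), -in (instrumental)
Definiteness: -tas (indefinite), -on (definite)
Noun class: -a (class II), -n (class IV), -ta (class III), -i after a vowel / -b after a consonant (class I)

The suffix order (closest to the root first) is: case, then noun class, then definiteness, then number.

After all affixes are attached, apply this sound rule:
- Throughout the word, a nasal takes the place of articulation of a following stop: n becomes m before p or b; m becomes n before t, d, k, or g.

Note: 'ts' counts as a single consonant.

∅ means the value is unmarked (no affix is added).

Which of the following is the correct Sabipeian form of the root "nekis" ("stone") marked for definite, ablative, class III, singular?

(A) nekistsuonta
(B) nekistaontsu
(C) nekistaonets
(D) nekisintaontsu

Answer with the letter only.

B

case = ablative: zero marking, form stays nekis.
Attach noun class class III -ta → nekista.
Attach definiteness definite -on → nekistaon.
Attach number singular -tsu → nekistaontsu.
Nasal assimilation: no change.
So the correct form is nekistaontsu, option (B).
(A) nekistsuonta is wrong: it has the affixes in the wrong order.
(D) nekisintaontsu is wrong: it uses instrumental instead of ablative for case.
(C) nekistaonets is wrong: it uses dual instead of singular for number.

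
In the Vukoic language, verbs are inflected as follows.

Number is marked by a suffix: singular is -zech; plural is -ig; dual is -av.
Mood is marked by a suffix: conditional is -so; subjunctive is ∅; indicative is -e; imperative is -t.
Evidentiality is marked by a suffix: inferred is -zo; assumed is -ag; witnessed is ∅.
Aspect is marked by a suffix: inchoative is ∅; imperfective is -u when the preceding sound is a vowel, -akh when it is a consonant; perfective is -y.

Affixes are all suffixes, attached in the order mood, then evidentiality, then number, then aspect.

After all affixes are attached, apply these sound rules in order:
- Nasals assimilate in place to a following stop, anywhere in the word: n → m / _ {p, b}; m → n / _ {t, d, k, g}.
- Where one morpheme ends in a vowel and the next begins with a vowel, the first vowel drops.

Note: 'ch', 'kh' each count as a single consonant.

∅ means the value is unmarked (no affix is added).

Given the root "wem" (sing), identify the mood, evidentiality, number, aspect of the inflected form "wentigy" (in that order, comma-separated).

imperative, witnessed, plural, perfective

Segment: wem-t-ig-y.
mood: -t → imperative.
evidentiality: ∅ → witnessed.
number: -ig → plural.
aspect: -y → perfective.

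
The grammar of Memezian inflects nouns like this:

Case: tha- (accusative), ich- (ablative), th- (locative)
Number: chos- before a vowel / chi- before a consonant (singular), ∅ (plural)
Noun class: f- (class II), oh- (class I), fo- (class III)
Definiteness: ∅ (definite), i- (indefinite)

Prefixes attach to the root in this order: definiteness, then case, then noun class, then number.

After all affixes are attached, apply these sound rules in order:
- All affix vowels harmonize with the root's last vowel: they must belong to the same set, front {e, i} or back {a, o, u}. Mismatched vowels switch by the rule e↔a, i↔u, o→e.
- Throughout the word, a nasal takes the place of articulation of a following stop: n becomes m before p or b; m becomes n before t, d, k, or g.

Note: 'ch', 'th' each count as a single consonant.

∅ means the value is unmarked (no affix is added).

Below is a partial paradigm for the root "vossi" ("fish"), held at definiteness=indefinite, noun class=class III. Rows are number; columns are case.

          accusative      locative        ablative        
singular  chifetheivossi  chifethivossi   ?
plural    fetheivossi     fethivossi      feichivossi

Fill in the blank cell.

Attach definiteness indefinite i- → ivossi.
Attach case ablative ich- → ichivossi.
Attach noun class class III fo- → foichivossi.
Attach number singular chi- (before consonant 'f') → chifoichivossi.
Apply vowel harmony: chifoichivossi → chifeichivossi.
Nasal assimilation: no change.

chifeichivossi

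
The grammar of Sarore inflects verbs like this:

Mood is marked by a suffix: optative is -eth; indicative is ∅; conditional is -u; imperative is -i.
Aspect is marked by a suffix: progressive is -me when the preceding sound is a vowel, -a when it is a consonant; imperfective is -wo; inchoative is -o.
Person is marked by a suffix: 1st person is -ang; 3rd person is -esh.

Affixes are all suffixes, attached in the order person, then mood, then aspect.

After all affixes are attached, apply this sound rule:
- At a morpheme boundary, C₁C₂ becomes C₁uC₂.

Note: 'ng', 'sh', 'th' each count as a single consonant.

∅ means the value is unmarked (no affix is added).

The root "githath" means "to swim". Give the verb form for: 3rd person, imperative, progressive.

Attach person 3rd person -esh → githathesh.
Attach mood imperative -i → githatheshi.
Attach aspect progressive -me (after vowel 'i') → githatheshime.
Epenthesis: no change.

githatheshime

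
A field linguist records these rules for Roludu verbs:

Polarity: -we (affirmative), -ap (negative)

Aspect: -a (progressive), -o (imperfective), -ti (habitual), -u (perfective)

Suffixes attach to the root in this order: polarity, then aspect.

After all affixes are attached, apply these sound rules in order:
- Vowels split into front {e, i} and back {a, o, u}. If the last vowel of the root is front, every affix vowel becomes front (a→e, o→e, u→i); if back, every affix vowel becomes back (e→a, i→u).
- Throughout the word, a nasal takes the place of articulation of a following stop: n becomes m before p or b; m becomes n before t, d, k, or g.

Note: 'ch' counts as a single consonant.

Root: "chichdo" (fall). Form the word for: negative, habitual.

Attach polarity negative -ap → chichdoap.
Attach aspect habitual -ti → chichdoapti.
Apply vowel harmony: chichdoapti → chichdoaptu.
Nasal assimilation: no change.

chichdoaptu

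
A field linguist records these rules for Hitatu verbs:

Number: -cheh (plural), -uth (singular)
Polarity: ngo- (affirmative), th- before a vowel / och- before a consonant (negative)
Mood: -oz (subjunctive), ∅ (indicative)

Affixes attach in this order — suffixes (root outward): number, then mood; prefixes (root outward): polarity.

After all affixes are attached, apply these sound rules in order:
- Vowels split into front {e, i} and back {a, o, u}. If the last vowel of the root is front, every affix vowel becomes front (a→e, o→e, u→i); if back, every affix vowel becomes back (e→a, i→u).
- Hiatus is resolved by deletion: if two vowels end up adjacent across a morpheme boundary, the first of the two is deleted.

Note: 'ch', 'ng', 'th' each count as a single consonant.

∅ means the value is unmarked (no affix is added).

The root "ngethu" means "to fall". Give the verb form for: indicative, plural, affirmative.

ngongethuchah

Attach polarity affirmative ngo- → ngongethu.
Attach number plural -cheh → ngongethucheh.
mood = indicative: zero marking, form stays ngongethucheh.
Apply vowel harmony: ngongethucheh → ngongethuchah.
Vowel deletion: no change.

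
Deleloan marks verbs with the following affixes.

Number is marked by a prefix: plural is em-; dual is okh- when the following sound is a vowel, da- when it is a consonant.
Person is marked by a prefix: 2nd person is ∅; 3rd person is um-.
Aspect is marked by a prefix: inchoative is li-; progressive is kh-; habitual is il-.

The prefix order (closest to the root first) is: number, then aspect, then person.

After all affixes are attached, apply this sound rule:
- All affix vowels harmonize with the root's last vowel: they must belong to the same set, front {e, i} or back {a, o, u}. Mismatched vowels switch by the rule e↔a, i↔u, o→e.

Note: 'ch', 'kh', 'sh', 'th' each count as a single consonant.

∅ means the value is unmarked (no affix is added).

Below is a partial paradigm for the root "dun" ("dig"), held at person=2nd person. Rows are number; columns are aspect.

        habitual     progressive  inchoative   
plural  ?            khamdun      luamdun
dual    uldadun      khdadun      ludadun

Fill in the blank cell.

ulamdun

Attach number plural em- → emdun.
Attach aspect habitual il- → ilemdun.
person = 2nd person: zero marking, form stays ilemdun.
Apply vowel harmony: ilemdun → ulamdun.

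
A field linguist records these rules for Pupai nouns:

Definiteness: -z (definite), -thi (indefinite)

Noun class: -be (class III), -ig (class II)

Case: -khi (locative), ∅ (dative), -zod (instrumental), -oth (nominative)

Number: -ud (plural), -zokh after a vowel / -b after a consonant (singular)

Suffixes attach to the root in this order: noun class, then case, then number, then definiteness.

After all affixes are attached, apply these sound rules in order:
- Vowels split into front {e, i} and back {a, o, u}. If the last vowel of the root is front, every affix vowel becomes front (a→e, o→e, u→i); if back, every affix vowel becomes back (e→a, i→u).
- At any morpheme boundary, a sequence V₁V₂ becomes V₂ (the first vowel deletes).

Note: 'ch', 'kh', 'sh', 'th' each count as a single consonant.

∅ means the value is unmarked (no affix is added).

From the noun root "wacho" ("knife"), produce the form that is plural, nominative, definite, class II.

wachugothudz

Attach noun class class II -ig → wachoig.
Attach case nominative -oth → wachoigoth.
Attach number plural -ud → wachoigothud.
Attach definiteness definite -z → wachoigothudz.
Apply vowel harmony: wachoigothudz → wachougothudz.
Apply vowel deletion: wachougothudz → wachugothudz.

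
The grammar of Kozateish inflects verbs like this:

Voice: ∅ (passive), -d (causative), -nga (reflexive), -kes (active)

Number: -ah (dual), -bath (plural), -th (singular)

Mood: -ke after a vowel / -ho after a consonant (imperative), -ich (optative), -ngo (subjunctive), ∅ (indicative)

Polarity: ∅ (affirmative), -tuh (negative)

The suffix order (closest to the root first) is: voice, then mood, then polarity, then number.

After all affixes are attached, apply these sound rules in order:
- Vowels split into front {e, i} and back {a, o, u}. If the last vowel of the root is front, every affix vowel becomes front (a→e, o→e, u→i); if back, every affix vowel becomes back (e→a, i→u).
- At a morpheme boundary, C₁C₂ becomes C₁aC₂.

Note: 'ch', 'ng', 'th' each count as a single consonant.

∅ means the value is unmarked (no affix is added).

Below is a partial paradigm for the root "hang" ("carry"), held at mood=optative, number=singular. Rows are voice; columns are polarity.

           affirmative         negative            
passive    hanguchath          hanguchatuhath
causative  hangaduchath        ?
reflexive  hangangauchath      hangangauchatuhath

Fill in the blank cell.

hangaduchatuhath

Attach voice causative -d → hangd.
Attach mood optative -ich → hangdich.
Attach polarity negative -tuh → hangdichtuh.
Attach number singular -th → hangdichtuhth.
Apply vowel harmony: hangdichtuhth → hangduchtuhth.
Apply epenthesis: hangduchtuhth → hangaduchatuhath.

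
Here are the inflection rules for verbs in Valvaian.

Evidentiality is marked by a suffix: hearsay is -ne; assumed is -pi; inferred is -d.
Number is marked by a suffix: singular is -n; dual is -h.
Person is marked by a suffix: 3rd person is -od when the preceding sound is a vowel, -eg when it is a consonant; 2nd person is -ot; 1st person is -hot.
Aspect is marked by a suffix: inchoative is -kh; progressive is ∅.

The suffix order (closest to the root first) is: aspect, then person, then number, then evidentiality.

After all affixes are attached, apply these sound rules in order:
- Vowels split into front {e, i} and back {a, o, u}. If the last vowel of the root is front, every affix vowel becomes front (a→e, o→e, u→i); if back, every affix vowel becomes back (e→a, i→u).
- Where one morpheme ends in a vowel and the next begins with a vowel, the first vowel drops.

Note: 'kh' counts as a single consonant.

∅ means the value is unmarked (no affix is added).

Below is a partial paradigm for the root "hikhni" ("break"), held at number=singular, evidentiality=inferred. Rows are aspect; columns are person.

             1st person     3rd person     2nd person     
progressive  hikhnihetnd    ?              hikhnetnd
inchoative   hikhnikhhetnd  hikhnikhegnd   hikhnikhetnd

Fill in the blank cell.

hikhnednd

aspect = progressive: zero marking, form stays hikhni.
Attach person 3rd person -od (after vowel 'i') → hikhniod.
Attach number singular -n → hikhniodn.
Attach evidentiality inferred -d → hikhniodnd.
Apply vowel harmony: hikhniodnd → hikhniednd.
Apply vowel deletion: hikhniednd → hikhnednd.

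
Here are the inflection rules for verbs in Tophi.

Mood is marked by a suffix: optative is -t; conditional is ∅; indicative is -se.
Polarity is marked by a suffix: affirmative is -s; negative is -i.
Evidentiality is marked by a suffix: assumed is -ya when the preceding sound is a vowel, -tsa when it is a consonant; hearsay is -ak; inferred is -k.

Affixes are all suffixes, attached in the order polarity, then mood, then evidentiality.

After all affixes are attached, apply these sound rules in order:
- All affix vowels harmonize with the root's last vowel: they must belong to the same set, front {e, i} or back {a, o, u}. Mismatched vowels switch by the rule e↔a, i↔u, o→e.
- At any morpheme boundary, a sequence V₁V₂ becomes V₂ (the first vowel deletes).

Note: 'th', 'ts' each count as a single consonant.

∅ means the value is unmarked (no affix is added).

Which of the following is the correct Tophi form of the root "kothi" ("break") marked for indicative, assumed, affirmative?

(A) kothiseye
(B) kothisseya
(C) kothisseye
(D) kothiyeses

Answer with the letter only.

Attach polarity affirmative -s → kothis.
Attach mood indicative -se → kothisse.
Attach evidentiality assumed -ya (after vowel 'e') → kothisseya.
Apply vowel harmony: kothisseya → kothisseye.
Vowel deletion: no change.
So the correct form is kothisseye, option (C).
(D) kothiyeses is wrong: it has the affixes in the wrong order.
(A) kothiseye is wrong: it uses negative instead of affirmative for polarity.
(B) kothisseya is wrong: it fails to apply the sound rule(s).

C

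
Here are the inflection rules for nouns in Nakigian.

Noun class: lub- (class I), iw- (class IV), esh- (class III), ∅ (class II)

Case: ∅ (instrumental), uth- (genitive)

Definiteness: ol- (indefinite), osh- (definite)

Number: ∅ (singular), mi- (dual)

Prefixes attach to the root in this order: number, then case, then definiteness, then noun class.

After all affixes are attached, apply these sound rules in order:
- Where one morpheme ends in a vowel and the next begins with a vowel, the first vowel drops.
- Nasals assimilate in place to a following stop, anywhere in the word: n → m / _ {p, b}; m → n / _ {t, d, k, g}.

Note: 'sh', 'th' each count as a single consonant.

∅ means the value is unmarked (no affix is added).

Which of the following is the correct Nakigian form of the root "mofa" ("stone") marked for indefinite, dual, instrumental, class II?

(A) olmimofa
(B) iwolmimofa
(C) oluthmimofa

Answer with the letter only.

Attach number dual mi- → mimofa.
case = instrumental: zero marking, form stays mimofa.
Attach definiteness indefinite ol- → olmimofa.
noun class = class II: zero marking, form stays olmimofa.
Vowel deletion: no change.
Nasal assimilation: no change.
So the correct form is olmimofa, option (A).
(C) oluthmimofa is wrong: it uses genitive instead of instrumental for case.
(B) iwolmimofa is wrong: it uses class IV instead of class II for noun class.

A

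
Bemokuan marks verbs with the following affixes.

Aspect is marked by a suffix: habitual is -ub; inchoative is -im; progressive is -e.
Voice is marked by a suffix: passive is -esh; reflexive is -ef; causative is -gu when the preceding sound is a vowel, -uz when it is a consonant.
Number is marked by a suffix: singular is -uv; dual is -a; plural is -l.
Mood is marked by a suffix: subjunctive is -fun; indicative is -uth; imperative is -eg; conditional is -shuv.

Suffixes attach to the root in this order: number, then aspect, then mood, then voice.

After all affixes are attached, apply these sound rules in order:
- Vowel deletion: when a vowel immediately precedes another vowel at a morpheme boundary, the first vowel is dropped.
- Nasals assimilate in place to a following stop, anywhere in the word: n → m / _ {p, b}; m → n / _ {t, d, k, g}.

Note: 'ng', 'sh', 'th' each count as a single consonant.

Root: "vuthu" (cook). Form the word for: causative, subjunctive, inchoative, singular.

Attach number singular -uv → vuthuuv.
Attach aspect inchoative -im → vuthuuvim.
Attach mood subjunctive -fun → vuthuuvimfun.
Attach voice causative -uz (after consonant 'n') → vuthuuvimfunuz.
Apply vowel deletion: vuthuuvimfunuz → vuthuvimfunuz.
Nasal assimilation: no change.

vuthuvimfunuz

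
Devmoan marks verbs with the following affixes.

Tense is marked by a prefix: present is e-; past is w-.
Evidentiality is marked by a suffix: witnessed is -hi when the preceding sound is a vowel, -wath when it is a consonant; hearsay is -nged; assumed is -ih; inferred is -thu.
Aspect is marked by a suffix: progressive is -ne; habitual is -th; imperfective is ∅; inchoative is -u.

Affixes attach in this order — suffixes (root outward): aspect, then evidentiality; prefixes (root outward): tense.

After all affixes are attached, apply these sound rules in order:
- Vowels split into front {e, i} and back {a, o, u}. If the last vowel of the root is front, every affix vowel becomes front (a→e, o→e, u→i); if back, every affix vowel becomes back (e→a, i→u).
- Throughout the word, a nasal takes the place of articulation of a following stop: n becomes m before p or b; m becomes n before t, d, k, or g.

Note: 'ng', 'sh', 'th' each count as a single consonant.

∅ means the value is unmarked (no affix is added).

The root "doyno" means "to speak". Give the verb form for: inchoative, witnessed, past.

wdoynouhu

Attach tense past w- → wdoyno.
Attach aspect inchoative -u → wdoynou.
Attach evidentiality witnessed -hi (after vowel 'u') → wdoynouhi.
Apply vowel harmony: wdoynouhi → wdoynouhu.
Nasal assimilation: no change.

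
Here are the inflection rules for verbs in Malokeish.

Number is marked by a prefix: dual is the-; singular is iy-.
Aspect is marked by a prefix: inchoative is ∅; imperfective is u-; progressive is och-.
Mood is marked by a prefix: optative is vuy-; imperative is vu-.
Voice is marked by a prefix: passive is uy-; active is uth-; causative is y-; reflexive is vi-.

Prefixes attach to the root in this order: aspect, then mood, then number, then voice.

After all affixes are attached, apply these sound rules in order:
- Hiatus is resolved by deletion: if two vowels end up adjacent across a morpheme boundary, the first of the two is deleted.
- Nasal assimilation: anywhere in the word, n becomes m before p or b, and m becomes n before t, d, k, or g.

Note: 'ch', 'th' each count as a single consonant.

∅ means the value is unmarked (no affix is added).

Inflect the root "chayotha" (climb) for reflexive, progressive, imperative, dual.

Attach aspect progressive och- → ochchayotha.
Attach mood imperative vu- → vuochchayotha.
Attach number dual the- → thevuochchayotha.
Attach voice reflexive vi- → vithevuochchayotha.
Apply vowel deletion: vithevuochchayotha → vithevochchayotha.
Nasal assimilation: no change.

vithevochchayotha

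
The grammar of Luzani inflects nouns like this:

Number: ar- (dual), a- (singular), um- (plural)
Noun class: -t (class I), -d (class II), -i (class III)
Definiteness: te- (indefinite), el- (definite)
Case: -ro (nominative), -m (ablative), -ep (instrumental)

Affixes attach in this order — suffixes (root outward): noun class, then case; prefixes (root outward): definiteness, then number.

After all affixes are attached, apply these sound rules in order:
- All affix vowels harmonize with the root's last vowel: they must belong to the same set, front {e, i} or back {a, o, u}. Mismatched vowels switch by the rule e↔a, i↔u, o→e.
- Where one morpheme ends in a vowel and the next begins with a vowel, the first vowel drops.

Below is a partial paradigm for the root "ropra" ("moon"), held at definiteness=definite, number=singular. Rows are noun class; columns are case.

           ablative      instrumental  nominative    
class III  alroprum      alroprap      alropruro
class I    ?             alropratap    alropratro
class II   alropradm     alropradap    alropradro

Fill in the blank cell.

Attach noun class class I -t → roprat.
Attach case ablative -m → ropratm.
Attach definiteness definite el- → elropratm.
Attach number singular a- → aelropratm.
Apply vowel harmony: aelropratm → aalropratm.
Apply vowel deletion: aalropratm → alropratm.

alropratm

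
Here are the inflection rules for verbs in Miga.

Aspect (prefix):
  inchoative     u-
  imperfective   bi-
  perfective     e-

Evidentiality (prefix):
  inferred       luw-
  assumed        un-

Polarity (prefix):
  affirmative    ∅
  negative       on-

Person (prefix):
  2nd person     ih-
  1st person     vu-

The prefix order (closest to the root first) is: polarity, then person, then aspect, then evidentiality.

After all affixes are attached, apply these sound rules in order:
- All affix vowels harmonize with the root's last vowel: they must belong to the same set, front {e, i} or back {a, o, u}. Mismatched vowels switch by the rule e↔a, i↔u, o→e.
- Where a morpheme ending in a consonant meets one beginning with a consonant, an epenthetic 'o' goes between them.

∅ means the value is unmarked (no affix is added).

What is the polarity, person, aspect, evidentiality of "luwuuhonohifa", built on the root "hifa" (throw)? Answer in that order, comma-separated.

negative, 2nd person, inchoative, inferred

Segment: luw-u-ih-on-hifa.
polarity: on- → negative.
person: ih- → 2nd person.
aspect: u- → inchoative.
evidentiality: luw- → inferred.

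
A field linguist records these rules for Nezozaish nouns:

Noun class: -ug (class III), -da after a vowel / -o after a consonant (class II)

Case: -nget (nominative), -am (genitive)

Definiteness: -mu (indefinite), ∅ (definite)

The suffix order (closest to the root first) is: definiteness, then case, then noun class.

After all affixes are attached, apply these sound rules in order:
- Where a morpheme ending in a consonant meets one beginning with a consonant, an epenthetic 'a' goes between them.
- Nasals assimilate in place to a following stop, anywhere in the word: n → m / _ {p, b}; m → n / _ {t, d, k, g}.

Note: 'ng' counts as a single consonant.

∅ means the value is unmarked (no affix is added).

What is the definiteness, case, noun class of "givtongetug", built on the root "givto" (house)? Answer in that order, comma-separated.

Segment: givto-nget-ug.
definiteness: ∅ → definite.
case: -nget → nominative.
noun class: -ug → class III.

definite, nominative, class III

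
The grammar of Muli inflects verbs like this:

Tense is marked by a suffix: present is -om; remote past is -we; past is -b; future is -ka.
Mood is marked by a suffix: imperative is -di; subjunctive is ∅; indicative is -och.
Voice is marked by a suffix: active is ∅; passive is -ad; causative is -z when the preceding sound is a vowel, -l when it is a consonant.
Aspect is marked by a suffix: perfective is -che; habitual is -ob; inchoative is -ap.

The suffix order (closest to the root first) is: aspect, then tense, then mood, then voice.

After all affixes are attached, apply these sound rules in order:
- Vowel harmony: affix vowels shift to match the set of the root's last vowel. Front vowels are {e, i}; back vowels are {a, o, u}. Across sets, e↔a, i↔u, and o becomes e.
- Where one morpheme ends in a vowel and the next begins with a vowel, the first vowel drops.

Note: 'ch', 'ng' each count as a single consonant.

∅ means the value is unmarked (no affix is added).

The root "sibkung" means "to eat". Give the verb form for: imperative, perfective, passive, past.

Attach aspect perfective -che → sibkungche.
Attach tense past -b → sibkungcheb.
Attach mood imperative -di → sibkungchebdi.
Attach voice passive -ad → sibkungchebdiad.
Apply vowel harmony: sibkungchebdiad → sibkungchabduad.
Apply vowel deletion: sibkungchabduad → sibkungchabdad.

sibkungchabdad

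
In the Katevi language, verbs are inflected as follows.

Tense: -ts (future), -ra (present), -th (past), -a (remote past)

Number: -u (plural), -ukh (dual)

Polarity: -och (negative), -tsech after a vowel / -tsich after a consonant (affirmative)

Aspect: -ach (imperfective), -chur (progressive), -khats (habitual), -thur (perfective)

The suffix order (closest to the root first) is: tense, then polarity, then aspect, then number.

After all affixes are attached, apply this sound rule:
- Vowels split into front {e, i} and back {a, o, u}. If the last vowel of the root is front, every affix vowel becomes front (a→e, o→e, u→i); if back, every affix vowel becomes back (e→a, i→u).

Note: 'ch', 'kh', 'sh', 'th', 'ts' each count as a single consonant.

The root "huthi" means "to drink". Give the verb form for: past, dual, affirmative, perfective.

huthithtsichthirikh

Attach tense past -th → huthith.
Attach polarity affirmative -tsich (after consonant 'th') → huthithtsich.
Attach aspect perfective -thur → huthithtsichthur.
Attach number dual -ukh → huthithtsichthurukh.
Apply vowel harmony: huthithtsichthurukh → huthithtsichthirikh.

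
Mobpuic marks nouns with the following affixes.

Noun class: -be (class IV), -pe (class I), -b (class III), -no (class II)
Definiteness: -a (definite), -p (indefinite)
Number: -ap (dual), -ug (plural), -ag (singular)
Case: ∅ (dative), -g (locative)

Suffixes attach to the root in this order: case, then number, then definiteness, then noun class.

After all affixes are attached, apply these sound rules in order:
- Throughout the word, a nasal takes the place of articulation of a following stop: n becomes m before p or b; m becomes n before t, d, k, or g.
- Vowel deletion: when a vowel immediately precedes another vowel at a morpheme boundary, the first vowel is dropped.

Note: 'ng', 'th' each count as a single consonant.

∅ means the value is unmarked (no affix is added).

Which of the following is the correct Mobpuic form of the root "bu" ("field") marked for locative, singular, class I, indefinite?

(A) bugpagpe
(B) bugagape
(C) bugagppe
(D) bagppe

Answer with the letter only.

C

Attach case locative -g → bug.
Attach number singular -ag → bugag.
Attach definiteness indefinite -p → bugagp.
Attach noun class class I -pe → bugagppe.
Nasal assimilation: no change.
Vowel deletion: no change.
So the correct form is bugagppe, option (C).
(A) bugpagpe is wrong: it has the affixes in the wrong order.
(D) bagppe is wrong: it uses dative instead of locative for case.
(B) bugagape is wrong: it uses definite instead of indefinite for definiteness.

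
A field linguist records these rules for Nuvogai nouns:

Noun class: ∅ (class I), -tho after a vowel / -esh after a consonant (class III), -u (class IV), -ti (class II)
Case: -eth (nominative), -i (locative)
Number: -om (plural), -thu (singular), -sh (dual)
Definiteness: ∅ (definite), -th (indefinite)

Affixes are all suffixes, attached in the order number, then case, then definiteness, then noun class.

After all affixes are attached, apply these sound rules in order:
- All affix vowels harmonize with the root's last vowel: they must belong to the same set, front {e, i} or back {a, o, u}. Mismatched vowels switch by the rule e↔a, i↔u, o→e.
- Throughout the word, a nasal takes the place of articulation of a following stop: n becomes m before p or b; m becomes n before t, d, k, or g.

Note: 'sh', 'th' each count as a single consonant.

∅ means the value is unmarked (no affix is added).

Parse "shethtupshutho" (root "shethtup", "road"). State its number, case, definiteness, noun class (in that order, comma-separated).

Segment: shethtup-sh-i-tho.
number: -sh → dual.
case: -i → locative.
definiteness: ∅ → definite.
noun class: -tho/esh → class III.

dual, locative, definite, class III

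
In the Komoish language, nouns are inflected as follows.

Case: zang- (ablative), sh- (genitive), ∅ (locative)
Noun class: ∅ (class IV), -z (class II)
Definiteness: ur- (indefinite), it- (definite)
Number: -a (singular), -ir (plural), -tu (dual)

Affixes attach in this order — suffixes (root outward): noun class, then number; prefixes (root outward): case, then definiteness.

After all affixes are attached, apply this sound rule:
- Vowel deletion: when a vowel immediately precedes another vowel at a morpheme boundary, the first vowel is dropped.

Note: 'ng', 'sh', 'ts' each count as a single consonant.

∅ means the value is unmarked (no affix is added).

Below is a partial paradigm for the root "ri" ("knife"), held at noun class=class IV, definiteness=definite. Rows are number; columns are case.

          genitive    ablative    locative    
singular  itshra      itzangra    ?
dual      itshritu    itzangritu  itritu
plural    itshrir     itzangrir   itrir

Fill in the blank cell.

noun class = class IV: zero marking, form stays ri.
case = locative: zero marking, form stays ri.
Attach definiteness definite it- → itri.
Attach number singular -a → itria.
Apply vowel deletion: itria → itra.

itra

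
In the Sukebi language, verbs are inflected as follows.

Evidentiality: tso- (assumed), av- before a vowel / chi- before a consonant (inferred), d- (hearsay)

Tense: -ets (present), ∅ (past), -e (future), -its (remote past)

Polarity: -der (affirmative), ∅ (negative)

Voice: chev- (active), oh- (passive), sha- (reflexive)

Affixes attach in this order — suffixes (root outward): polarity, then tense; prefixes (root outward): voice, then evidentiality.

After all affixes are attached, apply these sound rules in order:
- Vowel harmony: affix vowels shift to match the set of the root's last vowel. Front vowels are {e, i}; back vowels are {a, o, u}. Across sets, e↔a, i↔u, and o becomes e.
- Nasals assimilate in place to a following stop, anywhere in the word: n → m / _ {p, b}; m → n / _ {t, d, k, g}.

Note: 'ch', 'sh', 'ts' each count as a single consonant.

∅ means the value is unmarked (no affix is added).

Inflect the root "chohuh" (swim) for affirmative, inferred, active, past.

chuchavchohuhdar

Attach polarity affirmative -der → chohuhder.
tense = past: zero marking, form stays chohuhder.
Attach voice active chev- → chevchohuhder.
Attach evidentiality inferred chi- (before consonant 'ch') → chichevchohuhder.
Apply vowel harmony: chichevchohuhder → chuchavchohuhdar.
Nasal assimilation: no change.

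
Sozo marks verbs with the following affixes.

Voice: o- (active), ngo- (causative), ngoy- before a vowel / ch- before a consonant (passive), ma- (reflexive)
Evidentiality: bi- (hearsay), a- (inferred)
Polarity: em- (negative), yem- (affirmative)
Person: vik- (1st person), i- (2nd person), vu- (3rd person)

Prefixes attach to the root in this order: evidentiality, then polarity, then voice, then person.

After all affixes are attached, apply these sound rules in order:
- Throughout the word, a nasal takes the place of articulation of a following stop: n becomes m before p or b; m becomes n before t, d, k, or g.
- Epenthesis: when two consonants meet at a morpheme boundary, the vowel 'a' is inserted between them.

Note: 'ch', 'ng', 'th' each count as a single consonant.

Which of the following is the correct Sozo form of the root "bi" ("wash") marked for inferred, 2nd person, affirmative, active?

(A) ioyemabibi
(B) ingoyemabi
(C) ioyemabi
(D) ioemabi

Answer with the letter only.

Attach evidentiality inferred a- → abi.
Attach polarity affirmative yem- → yemabi.
Attach voice active o- → oyemabi.
Attach person 2nd person i- → ioyemabi.
Nasal assimilation: no change.
Epenthesis: no change.
So the correct form is ioyemabi, option (C).
(B) ingoyemabi is wrong: it uses causative instead of active for voice.
(D) ioemabi is wrong: it uses negative instead of affirmative for polarity.
(A) ioyemabibi is wrong: it uses hearsay instead of inferred for evidentiality.

C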